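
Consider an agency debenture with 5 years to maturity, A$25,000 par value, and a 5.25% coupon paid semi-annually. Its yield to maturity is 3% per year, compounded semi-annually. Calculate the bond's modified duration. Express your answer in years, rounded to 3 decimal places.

4.427 years

Periodic yield y = 0.015. First find Macaulay duration:
  t   CF        PV=CF/(1+0.015)^t    t·PV
  1       656.25       646.5517       646.5517
  2       656.25       636.9968     1,273.9935
  3       656.25       627.5830     1,882.7491
  4       656.25       618.3084     2,473.2336
  5       656.25       609.1708     3,045.8542
  6       656.25       600.1683     3,601.0099
  7       656.25       591.2988     4,139.0918
  8       656.25       582.5604     4,660.4834
  9       656.25       573.9512     5,165.5604
  10   25,656.25    22,107.1499   221,071.4991
  Σ                 27,593.7394   247,960.0268
P = 27,593.7394; Macaulay duration = 247,960.0268 / 27,593.7394 = 8.98610 half-year periods = 4.49305 years.
Modified duration = D_Mac / (1 + y) = 4.49305 / 1.015 = 4.42665 years.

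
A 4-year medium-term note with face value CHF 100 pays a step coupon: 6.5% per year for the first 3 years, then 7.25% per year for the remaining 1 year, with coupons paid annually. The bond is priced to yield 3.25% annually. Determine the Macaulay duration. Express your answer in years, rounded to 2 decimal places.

Periodic yield y = 0.0325. Discount each cash flow and weight by its year:
  t   CF        PV=CF/(1+0.0325)^t    t·PV
  1         6.50         6.2954         6.2954
  2         6.50         6.0972        12.1945
  3         6.50         5.9053        17.7159
  4       107.25        94.3707       377.4827
  Σ                    112.6686       413.6885
Price P = Σ PV = 112.6686.
Macaulay duration = Σ(t·PV) / P = 413.6885 / 112.6686 = 3.67173 years.

3.67 years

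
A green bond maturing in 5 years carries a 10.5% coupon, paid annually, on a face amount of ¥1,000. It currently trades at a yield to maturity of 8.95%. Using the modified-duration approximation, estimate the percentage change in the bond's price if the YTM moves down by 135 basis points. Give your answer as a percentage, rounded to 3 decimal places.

+5.158%

Periodic yield y = 0.0895. Modified duration first:
  t   CF        PV=CF/(1+0.0895)^t    t·PV
  1       105.00        96.3745        96.3745
  2       105.00        88.4575       176.9151
  3       105.00        81.1909       243.5728
  4       105.00        74.5213       298.0852
  5     1,105.00       719.8236     3,599.1182
  Σ                  1,060.3679     4,414.0657
P = 1,060.3679; D_Mac = 4.16277 yrs; D_mod = 4.16277/(1+0.0895) = 3.82081 yrs.
ΔP/P ≈ -D_mod · Δy = -3.82081 × (-0.0135) = +0.051581 = +5.1581%.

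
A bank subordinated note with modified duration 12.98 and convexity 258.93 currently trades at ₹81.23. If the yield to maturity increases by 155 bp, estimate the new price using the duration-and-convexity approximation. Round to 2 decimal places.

Duration effect: -D_mod·Δy = -12.98 × (+0.0155) = -0.201190
Convexity effect: ½·C·(Δy)² = 0.5 × 258.93 × (0.0155)² = +0.03110396625
ΔP/P ≈ -0.201190 + 0.03110396625 = -0.17008603375
New price ≈ 81.23 × (1 - 0.17008603375) = 67.4139114784875.

₹67.41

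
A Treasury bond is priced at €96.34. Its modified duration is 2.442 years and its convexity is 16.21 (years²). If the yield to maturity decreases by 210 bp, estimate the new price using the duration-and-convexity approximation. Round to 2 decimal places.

Duration effect: -D_mod·Δy = -2.442 × (-0.021) = +0.051282
Convexity effect: ½·C·(Δy)² = 0.5 × 16.21 × (-0.021)² = +0.003574305
ΔP/P ≈ +0.051282 + 0.003574305 = +0.054856305
New price ≈ 96.34 × (1 + 0.054856305) = 101.6248564237.

€101.62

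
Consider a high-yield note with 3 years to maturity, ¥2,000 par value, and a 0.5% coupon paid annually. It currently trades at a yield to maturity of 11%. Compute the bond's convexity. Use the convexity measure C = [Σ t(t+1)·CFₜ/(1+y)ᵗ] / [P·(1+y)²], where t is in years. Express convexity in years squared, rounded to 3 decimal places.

9.664

With y = 0.11:
  t   CF        PV=CF/(1+0.11)^t    t·PV        t(t+1)·PV
  1        10.00         9.0090         9.0090          18.0180
  2        10.00         8.1162        16.2324          48.6973
  3     2,010.00     1,469.6947     4,409.0840      17,636.3361
  Σ                  1,486.8199     4,434.3255      17,703.0515
P = 1,486.8199.
Convexity = Σ t(t+1)·PV / [P·(1+y)²] = 17,703.0515 / (1,486.8199 × 1.232100) = 9.66371.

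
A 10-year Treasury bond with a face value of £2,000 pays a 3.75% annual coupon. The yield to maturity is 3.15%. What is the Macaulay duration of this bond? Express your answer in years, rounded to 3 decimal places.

Periodic yield y = 0.0315. Discount each cash flow and weight by its year:
  t   CF        PV=CF/(1+0.0315)^t    t·PV
  1        75.00        72.7096        72.7096
  2        75.00        70.4892       140.9785
  3        75.00        68.3366       205.0099
  4        75.00        66.2498       264.9991
  5        75.00        64.2266       321.1331
  6        75.00        62.2653       373.5916
  7        75.00        60.3638       422.5467
  8        75.00        58.5204       468.1633
  9        75.00        56.7333       510.5998
  10    2,075.00     1,521.6886    15,216.8857
  Σ                  2,101.5833    17,996.6173
Price P = Σ PV = 2,101.5833.
Macaulay duration = Σ(t·PV) / P = 17,996.6173 / 2,101.5833 = 8.56336 years.

8.563 years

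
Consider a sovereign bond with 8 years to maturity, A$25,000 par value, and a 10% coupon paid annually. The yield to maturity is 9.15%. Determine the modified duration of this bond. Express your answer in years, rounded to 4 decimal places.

Periodic yield y = 0.0915. First find Macaulay duration:
  t   CF        PV=CF/(1+0.0915)^t    t·PV
  1     2,500.00     2,290.4260     2,290.4260
  2     2,500.00     2,098.4205     4,196.8411
  3     2,500.00     1,922.5108     5,767.5324
  4     2,500.00     1,761.3475     7,045.3900
  5     2,500.00     1,613.6945     8,068.4723
  6     2,500.00     1,478.4191     8,870.5147
  7     2,500.00     1,354.4838     9,481.3869
  8    27,500.00    13,650.3181   109,202.5452
  Σ                 26,169.6204   154,923.1085
P = 26,169.6204; Macaulay duration = 154,923.1085 / 26,169.6204 = 5.91996 years.
Modified duration = D_Mac / (1 + y) = 5.91996 / 1.0915 = 5.42369 years.

5.4237 years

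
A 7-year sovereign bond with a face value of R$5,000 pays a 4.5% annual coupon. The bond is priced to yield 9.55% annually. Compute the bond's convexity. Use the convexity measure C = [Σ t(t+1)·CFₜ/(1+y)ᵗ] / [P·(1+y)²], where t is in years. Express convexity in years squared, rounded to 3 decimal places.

With y = 0.0955:
  t   CF        PV=CF/(1+0.0955)^t    t·PV        t(t+1)·PV
  1       225.00       205.3857       205.3857         410.7713
  2       225.00       187.4812       374.9624       1,124.8873
  3       225.00       171.1376       513.4127       2,053.6509
  4       225.00       156.2187       624.8748       3,124.3738
  5       225.00       142.6004       713.0018       4,278.0107
  6       225.00       130.1692       781.0152       5,467.1063
  7     5,225.00     2,759.3045    19,315.1312     154,521.0493
  Σ                  3,752.2971    22,527.7837     170,979.8495
P = 3,752.2971.
Convexity = Σ t(t+1)·PV / [P·(1+y)²] = 170,979.8495 / (3,752.2971 × 1.200120) = 37.96846.

37.968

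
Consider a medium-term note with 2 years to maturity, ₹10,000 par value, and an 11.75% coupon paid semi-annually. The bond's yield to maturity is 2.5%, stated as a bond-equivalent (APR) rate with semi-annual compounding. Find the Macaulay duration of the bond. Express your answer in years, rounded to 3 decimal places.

1.854 years

Periodic yield y = 0.0125. Discount each cash flow and weight by its period:
  t   CF        PV=CF/(1+0.0125)^t    t·PV
  1       587.50       580.2469       580.2469
  2       587.50       573.0834     1,146.1667
  3       587.50       566.0083     1,698.0248
  4    10,587.50    10,074.2633    40,297.0531
  Σ                 11,793.6018    43,721.4915
Price P = Σ PV = 11,793.6018.
Macaulay duration = Σ(t·PV) / P = 43,721.4915 / 11,793.6018 = 3.70722 half-year periods.
In years: 3.70722 / 2 = 1.85361 years.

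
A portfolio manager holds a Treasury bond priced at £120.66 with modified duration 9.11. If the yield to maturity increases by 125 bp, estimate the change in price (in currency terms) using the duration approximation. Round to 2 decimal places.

Duration approximation: ΔP/P ≈ -D_mod · Δy = -9.11 × (+0.0125) = -0.113875.
ΔP ≈ 120.66 × (-0.113875) = -13.7401575.

-£13.74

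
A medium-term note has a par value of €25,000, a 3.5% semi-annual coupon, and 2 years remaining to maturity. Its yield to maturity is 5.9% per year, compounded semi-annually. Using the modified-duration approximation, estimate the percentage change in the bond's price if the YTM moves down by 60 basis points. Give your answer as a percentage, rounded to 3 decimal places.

+1.135%

Periodic yield y = 0.0295. Modified duration first:
  t   CF        PV=CF/(1+0.0295)^t    t·PV
  1       437.50       424.9636       424.9636
  2       437.50       412.7864       825.5728
  3       437.50       400.9581     1,202.8743
  4    25,437.50    22,644.8278    90,579.3113
  Σ                 23,883.5359    93,032.7219
P = 23,883.5359; D_Mac = 3.89527 half-year periods = 1.94763 yrs; D_mod = 1.94763/(1+0.0295) = 1.89182 yrs.
ΔP/P ≈ -D_mod · Δy = -1.89182 × (-0.006) = +0.011351 = +1.1351%.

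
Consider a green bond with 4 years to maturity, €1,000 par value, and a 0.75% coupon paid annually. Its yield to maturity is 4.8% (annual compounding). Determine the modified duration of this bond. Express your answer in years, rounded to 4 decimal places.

Periodic yield y = 0.048. First find Macaulay duration:
  t   CF        PV=CF/(1+0.048)^t    t·PV
  1         7.50         7.1565         7.1565
  2         7.50         6.8287        13.6574
  3         7.50         6.5159        19.5478
  4     1,007.50       835.2182     3,340.8726
  Σ                    855.7193     3,381.2344
P = 855.7193; Macaulay duration = 3,381.2344 / 855.7193 = 3.95134 years.
Modified duration = D_Mac / (1 + y) = 3.95134 / 1.048 = 3.77036 years.

3.7704 years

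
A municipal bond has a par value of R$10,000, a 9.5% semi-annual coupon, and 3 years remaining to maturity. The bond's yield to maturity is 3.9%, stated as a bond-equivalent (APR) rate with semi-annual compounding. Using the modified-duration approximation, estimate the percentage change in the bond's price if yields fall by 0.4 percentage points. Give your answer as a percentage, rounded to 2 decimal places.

Periodic yield y = 0.0195. Modified duration first:
  t   CF        PV=CF/(1+0.0195)^t    t·PV
  1       475.00       465.9147       465.9147
  2       475.00       457.0031       914.0062
  3       475.00       448.2620     1,344.7860
  4       475.00       439.6881     1,758.7523
  5       475.00       431.2782     2,156.3908
  6    10,475.00     9,328.9046    55,973.4275
  Σ                 11,571.0506    62,613.2774
P = 11,571.0506; D_Mac = 5.41120 half-year periods = 2.70560 yrs; D_mod = 2.70560/(1+0.0195) = 2.65385 yrs.
ΔP/P ≈ -D_mod · Δy = -2.65385 × (-0.004) = +0.010615 = +1.0615%.

+1.06%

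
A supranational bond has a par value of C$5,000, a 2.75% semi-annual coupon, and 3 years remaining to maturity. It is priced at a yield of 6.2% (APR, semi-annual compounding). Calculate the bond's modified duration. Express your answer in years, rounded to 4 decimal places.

2.8070 years

Periodic yield y = 0.031. First find Macaulay duration:
  t   CF        PV=CF/(1+0.031)^t    t·PV
  1        68.75        66.6828        66.6828
  2        68.75        64.6778       129.3556
  3        68.75        62.7331       188.1993
  4        68.75        60.8468       243.3874
  5        68.75        59.0173       295.0865
  6     5,068.75     4,220.3540    25,322.1239
  Σ                  4,534.3119    26,244.8356
P = 4,534.3119; Macaulay duration = 26,244.8356 / 4,534.3119 = 5.78805 half-year periods = 2.89403 years.
Modified duration = D_Mac / (1 + y) = 2.89403 / 1.031 = 2.80701 years.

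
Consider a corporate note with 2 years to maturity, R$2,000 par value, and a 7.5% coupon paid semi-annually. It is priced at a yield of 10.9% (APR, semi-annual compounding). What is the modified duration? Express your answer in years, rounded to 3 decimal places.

Periodic yield y = 0.0545. First find Macaulay duration:
  t   CF        PV=CF/(1+0.0545)^t    t·PV
  1        75.00        71.1238        71.1238
  2        75.00        67.4478       134.8957
  3        75.00        63.9619       191.8858
  4     2,075.00     1,678.1538     6,712.6153
  Σ                  1,880.6873     7,110.5205
P = 1,880.6873; Macaulay duration = 7,110.5205 / 1,880.6873 = 3.78081 half-year periods = 1.89040 years.
Modified duration = D_Mac / (1 + y) = 1.89040 / 1.0545 = 1.79270 years.

1.793 years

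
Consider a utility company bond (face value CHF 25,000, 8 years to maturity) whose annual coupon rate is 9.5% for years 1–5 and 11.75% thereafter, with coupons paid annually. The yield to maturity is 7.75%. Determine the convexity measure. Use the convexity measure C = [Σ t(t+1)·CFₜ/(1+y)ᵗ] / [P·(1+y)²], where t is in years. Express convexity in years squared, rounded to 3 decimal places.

With y = 0.0775:
  t   CF        PV=CF/(1+0.0775)^t    t·PV        t(t+1)·PV
  1     2,375.00     2,204.1763     2,204.1763       4,408.3527
  2     2,375.00     2,045.6393     4,091.2786      12,273.8357
  3     2,375.00     1,898.5051     5,695.5154      22,782.0617
  4     2,375.00     1,761.9537     7,047.8149      35,239.0745
  5     2,375.00     1,635.2239     8,176.1194      49,056.7163
  6     2,937.50     1,877.0429    11,262.2575      78,835.8025
  7     2,937.50     1,742.0352    12,194.2463      97,553.9706
  8    27,937.50    15,376.2103   123,009.6823   1,107,087.1406
  Σ                 28,540.7868   173,681.0907   1,407,236.9546
P = 28,540.7868.
Convexity = Σ t(t+1)·PV / [P·(1+y)²] = 1,407,236.9546 / (28,540.7868 × 1.161006) = 42.46848.

42.468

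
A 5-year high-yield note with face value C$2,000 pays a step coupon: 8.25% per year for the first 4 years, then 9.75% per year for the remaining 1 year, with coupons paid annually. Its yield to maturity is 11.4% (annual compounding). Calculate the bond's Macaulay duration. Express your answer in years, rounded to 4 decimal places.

4.2517 years

Periodic yield y = 0.114. Discount each cash flow and weight by its year:
  t   CF        PV=CF/(1+0.114)^t    t·PV
  1       165.00       148.1149       148.1149
  2       165.00       132.9577       265.9154
  3       165.00       119.3516       358.0549
  4       165.00       107.1379       428.5517
  5     2,195.00     1,279.4066     6,397.0328
  Σ                  1,786.9687     7,597.6697
Price P = Σ PV = 1,786.9687.
Macaulay duration = Σ(t·PV) / P = 7,597.6697 / 1,786.9687 = 4.25171 years.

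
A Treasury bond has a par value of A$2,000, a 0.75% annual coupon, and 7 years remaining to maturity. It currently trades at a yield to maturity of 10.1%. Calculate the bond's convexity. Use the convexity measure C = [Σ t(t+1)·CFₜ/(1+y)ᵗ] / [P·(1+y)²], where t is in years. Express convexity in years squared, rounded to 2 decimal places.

44.25

With y = 0.101:
  t   CF        PV=CF/(1+0.101)^t    t·PV        t(t+1)·PV
  1        15.00        13.6240        13.6240          27.2480
  2        15.00        12.3742        24.7484          74.2451
  3        15.00        11.2390        33.7171         134.8685
  4        15.00        10.2080        40.8321         204.1606
  5        15.00         9.2716        46.3580         278.1480
  6        15.00         8.4211        50.5264         353.6850
  7     2,015.00     1,027.4574     7,192.2017      57,537.6135
  Σ                  1,092.5953     7,402.0077      58,609.9687
P = 1,092.5953.
Convexity = Σ t(t+1)·PV / [P·(1+y)²] = 58,609.9687 / (1,092.5953 × 1.212201) = 44.25247.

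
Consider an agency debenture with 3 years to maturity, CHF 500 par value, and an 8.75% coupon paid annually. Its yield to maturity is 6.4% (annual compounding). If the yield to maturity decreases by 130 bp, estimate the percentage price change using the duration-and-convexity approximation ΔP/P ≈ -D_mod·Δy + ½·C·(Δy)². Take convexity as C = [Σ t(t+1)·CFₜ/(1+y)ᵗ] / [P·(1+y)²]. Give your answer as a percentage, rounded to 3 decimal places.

With y = 0.064:
  t   CF        PV=CF/(1+0.064)^t    t·PV        t(t+1)·PV
  1        43.75        41.1184        41.1184          82.2368
  2        43.75        38.6451        77.2903         231.8708
  3       543.75       451.4133     1,354.2400       5,416.9600
  Σ                    531.1769     1,472.6487       5,731.0677
P = 531.1769; D_Mac = 2.77243 yrs; D_mod = 2.60566 yrs; C = 9.53044.
Duration effect: -2.60566 × (-0.013) = +0.033874
Convexity effect: 0.5 × 9.53044 × (-0.013)² = +0.0008053
ΔP/P ≈ +0.033874 + 0.0008053 = +0.034679 = +3.4679%.

+3.468%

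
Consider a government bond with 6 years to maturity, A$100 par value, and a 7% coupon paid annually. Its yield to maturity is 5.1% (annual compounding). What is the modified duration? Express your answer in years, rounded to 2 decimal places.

4.90 years

Periodic yield y = 0.051. First find Macaulay duration:
  t   CF        PV=CF/(1+0.051)^t    t·PV
  1         7.00         6.6603         6.6603
  2         7.00         6.3371        12.6743
  3         7.00         6.0296        18.0889
  4         7.00         5.7370        22.9481
  5         7.00         5.4586        27.2932
  6       107.00        79.3903       476.3418
  Σ                    109.6131       564.0066
P = 109.6131; Macaulay duration = 564.0066 / 109.6131 = 5.14543 years.
Modified duration = D_Mac / (1 + y) = 5.14543 / 1.051 = 4.89575 years.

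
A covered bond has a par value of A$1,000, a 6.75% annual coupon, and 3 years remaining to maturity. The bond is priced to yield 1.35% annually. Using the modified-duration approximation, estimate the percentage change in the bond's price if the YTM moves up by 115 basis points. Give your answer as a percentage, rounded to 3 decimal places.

-3.209%

Periodic yield y = 0.0135. Modified duration first:
  t   CF        PV=CF/(1+0.0135)^t    t·PV
  1        67.50        66.6009        66.6009
  2        67.50        65.7138       131.4275
  3     1,067.50     1,025.4078     3,076.2235
  Σ                  1,157.7225     3,274.2518
P = 1,157.7225; D_Mac = 2.82818 yrs; D_mod = 2.82818/(1+0.0135) = 2.79051 yrs.
ΔP/P ≈ -D_mod · Δy = -2.79051 × (+0.0115) = -0.032091 = -3.2091%.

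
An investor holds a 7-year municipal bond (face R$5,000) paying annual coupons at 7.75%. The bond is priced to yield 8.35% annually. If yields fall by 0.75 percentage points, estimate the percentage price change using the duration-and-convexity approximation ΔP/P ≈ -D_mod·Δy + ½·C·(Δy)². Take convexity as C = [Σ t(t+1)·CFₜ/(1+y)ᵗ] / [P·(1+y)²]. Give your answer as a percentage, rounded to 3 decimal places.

+4.000%

With y = 0.0835:
  t   CF        PV=CF/(1+0.0835)^t    t·PV        t(t+1)·PV
  1       387.50       357.6373       357.6373         715.2746
  2       387.50       330.0759       660.1519       1,980.4557
  3       387.50       304.6386       913.9159       3,655.6634
  4       387.50       281.1616     1,124.6465       5,623.2325
  5       387.50       259.4939     1,297.4694       7,784.8166
  6       387.50       239.4960     1,436.9758      10,058.8308
  7     5,387.50     3,073.1579    21,512.1052     172,096.8418
  Σ                  4,845.6612    27,302.9020     201,915.1154
P = 4,845.6612; D_Mac = 5.63450 yrs; D_mod = 5.20028 yrs; C = 35.49425.
Duration effect: -5.20028 × (-0.0075) = +0.039002
Convexity effect: 0.5 × 35.49425 × (-0.0075)² = +0.0009983
ΔP/P ≈ +0.039002 + 0.0009983 = +0.040000 = +4.0000%.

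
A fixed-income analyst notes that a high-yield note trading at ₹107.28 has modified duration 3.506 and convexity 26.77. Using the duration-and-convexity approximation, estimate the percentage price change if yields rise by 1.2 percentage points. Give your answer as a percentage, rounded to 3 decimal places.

Duration effect: -D_mod·Δy = -3.506 × (+0.012) = -0.042072
Convexity effect: ½·C·(Δy)² = 0.5 × 26.77 × (0.012)² = +0.00192744
ΔP/P ≈ -0.042072 + 0.00192744 = -0.04014456
= -4.014456%.

-4.014%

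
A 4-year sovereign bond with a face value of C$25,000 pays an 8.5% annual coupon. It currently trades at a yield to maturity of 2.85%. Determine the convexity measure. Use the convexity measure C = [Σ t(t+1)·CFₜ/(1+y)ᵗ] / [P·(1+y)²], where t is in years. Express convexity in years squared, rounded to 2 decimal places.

16.38

With y = 0.0285:
  t   CF        PV=CF/(1+0.0285)^t    t·PV        t(t+1)·PV
  1     2,125.00     2,066.1157     2,066.1157       4,132.2314
  2     2,125.00     2,008.8631     4,017.7262      12,053.1786
  3     2,125.00     1,953.1970     5,859.5910      23,438.3639
  4    27,125.00    24,241.1134    96,964.4535     484,822.2675
  Σ                 30,269.2892   108,907.8864     524,446.0414
P = 30,269.2892.
Convexity = Σ t(t+1)·PV / [P·(1+y)²] = 524,446.0414 / (30,269.2892 × 1.057812) = 16.37910.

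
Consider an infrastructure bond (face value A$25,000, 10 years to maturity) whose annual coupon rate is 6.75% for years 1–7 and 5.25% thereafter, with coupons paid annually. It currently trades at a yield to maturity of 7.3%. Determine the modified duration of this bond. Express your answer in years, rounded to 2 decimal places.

Periodic yield y = 0.073. First find Macaulay duration:
  t   CF        PV=CF/(1+0.073)^t    t·PV
  1     1,687.50     1,572.6934     1,572.6934
  2     1,687.50     1,465.6975     2,931.3949
  3     1,687.50     1,365.9809     4,097.9426
  4     1,687.50     1,273.0483     5,092.1933
  5     1,687.50     1,186.4383     5,932.1917
  6     1,687.50     1,105.7207     6,634.3243
  7     1,687.50     1,030.4946     7,213.4623
  8     1,312.50       746.9672     5,975.7377
  9     1,312.50       696.1484     6,265.3354
  10   26,312.50    13,006.6332   130,066.3322
  Σ                 23,449.8225   175,781.6079
P = 23,449.8225; Macaulay duration = 175,781.6079 / 23,449.8225 = 7.49607 years.
Modified duration = D_Mac / (1 + y) = 7.49607 / 1.073 = 6.98609 years.

6.99 years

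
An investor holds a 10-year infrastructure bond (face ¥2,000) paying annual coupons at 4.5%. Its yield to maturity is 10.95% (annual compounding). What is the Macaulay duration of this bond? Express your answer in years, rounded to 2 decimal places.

7.71 years

Periodic yield y = 0.1095. Discount each cash flow and weight by its year:
  t   CF        PV=CF/(1+0.1095)^t    t·PV
  1        90.00        81.1176        81.1176
  2        90.00        73.1119       146.2237
  3        90.00        65.8962       197.6887
  4        90.00        59.3927       237.5709
  5        90.00        53.5311       267.6554
  6        90.00        48.2479       289.4876
  7        90.00        43.4862       304.4033
  8        90.00        39.1944       313.5552
  9        90.00        35.3262       317.9357
  10    2,090.00       739.3894     7,393.8940
  Σ                  1,238.6936     9,549.5322
Price P = Σ PV = 1,238.6936.
Macaulay duration = Σ(t·PV) / P = 9,549.5322 / 1,238.6936 = 7.70936 years.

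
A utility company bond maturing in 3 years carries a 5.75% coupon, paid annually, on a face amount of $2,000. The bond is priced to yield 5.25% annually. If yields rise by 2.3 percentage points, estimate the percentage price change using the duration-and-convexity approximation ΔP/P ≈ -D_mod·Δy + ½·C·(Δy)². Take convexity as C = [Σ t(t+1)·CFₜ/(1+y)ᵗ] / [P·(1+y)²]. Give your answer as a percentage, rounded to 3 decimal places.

With y = 0.0525:
  t   CF        PV=CF/(1+0.0525)^t    t·PV        t(t+1)·PV
  1       115.00       109.2637       109.2637         218.5273
  2       115.00       103.8135       207.6269         622.8807
  3     2,115.00     1,814.0283     5,442.0849      21,768.3396
  Σ                  2,027.1054     5,758.9755      22,609.7476
P = 2,027.1054; D_Mac = 2.84098 yrs; D_mod = 2.69927 yrs; C = 10.06874.
Duration effect: -2.69927 × (+0.023) = -0.062083
Convexity effect: 0.5 × 10.06874 × (0.023)² = +0.0026632
ΔP/P ≈ -0.062083 + 0.0026632 = -0.059420 = -5.9420%.

-5.942%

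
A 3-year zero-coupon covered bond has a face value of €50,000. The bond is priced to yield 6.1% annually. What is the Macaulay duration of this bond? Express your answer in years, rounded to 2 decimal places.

A zero-coupon bond has a single cash flow at maturity, so its Macaulay duration equals its maturity: 3 years.

3.00 years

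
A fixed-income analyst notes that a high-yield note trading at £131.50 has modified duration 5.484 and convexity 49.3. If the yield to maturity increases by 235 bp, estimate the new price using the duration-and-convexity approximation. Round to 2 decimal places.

£116.34

Duration effect: -D_mod·Δy = -5.484 × (+0.0235) = -0.128874
Convexity effect: ½·C·(Δy)² = 0.5 × 49.3 × (0.0235)² = +0.0136129625
ΔP/P ≈ -0.128874 + 0.0136129625 = -0.1152610375
New price ≈ 131.50 × (1 - 0.1152610375) = 116.34317356875.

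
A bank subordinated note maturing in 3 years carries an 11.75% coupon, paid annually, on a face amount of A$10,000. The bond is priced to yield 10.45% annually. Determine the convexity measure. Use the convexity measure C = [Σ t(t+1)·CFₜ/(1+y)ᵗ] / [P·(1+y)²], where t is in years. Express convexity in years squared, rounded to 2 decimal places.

8.53

With y = 0.1045:
  t   CF        PV=CF/(1+0.1045)^t    t·PV        t(t+1)·PV
  1     1,175.00     1,063.8298     1,063.8298       2,127.6596
  2     1,175.00       963.1777     1,926.3554       5,779.0663
  3    11,175.00     8,293.7391    24,881.2174      99,524.8696
  Σ                 10,320.7466    27,871.4026     107,431.5955
P = 10,320.7466.
Convexity = Σ t(t+1)·PV / [P·(1+y)²] = 107,431.5955 / (10,320.7466 × 1.219920) = 8.53276.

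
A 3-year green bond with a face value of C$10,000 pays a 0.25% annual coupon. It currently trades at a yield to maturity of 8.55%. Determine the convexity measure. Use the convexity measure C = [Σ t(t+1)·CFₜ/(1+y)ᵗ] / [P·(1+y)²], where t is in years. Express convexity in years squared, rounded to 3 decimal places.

10.146

With y = 0.0855:
  t   CF        PV=CF/(1+0.0855)^t    t·PV        t(t+1)·PV
  1        25.00        23.0309        23.0309          46.0617
  2        25.00        21.2168        42.4336         127.3009
  3    10,025.00     7,837.8130    23,513.4390      94,053.7561
  Σ                  7,882.0607    23,578.9035      94,227.1187
P = 7,882.0607.
Convexity = Σ t(t+1)·PV / [P·(1+y)²] = 94,227.1187 / (7,882.0607 × 1.178310) = 10.14557.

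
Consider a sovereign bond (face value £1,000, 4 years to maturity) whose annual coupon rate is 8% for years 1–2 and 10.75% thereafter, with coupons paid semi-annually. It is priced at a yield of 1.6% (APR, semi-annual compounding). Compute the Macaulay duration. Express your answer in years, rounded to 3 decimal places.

3.549 years

Periodic yield y = 0.008. Discount each cash flow and weight by its period:
  t   CF        PV=CF/(1+0.008)^t    t·PV
  1        40.00        39.6825        39.6825
  2        40.00        39.3676        78.7352
  3        40.00        39.0552       117.1655
  4        40.00        38.7452       154.9808
  5        53.75        51.6507       258.2533
  6        53.75        51.2407       307.4444
  7        53.75        50.8341       355.8384
  8     1,053.75       988.6745     7,909.3960
  Σ                  1,299.2504     9,221.4959
Price P = Σ PV = 1,299.2504.
Macaulay duration = Σ(t·PV) / P = 9,221.4959 / 1,299.2504 = 7.09755 half-year periods.
In years: 7.09755 / 2 = 3.54878 years.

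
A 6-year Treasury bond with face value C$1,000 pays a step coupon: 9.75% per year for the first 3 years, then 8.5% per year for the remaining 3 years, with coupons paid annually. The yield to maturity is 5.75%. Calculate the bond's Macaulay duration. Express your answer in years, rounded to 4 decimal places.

Periodic yield y = 0.0575. Discount each cash flow and weight by its year:
  t   CF        PV=CF/(1+0.0575)^t    t·PV
  1        97.50        92.1986        92.1986
  2        97.50        87.1854       174.3708
  3        97.50        82.4448       247.3345
  4        85.00        67.9669       271.8676
  5        85.00        64.2713       321.3565
  6     1,085.00       775.7959     4,654.7754
  Σ                  1,169.8629     5,761.9034
Price P = Σ PV = 1,169.8629.
Macaulay duration = Σ(t·PV) / P = 5,761.9034 / 1,169.8629 = 4.92528 years.

4.9253 years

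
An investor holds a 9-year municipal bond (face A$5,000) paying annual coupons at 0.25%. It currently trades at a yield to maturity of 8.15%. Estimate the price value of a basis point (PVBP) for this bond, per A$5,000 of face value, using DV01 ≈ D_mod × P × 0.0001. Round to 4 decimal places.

Periodic yield y = 0.0815.
  t   CF        PV=CF/(1+0.0815)^t    t·PV
  1        12.50        11.5580        11.5580
  2        12.50        10.6870        21.3741
  3        12.50         9.8817        29.6450
  4        12.50         9.1370        36.5480
  5        12.50         8.4485        42.2423
  6        12.50         7.8118        46.8708
  7        12.50         7.2231        50.5618
  8        12.50         6.6788        53.4303
  9     5,012.50     2,476.3708    22,287.3371
  Σ                  2,547.7967    22,579.5673
P = 2,547.7967; D_Mac = 8.86239 yrs; D_mod = 8.19454 yrs.
DV01 ≈ 8.19454 × 2,547.7967 × 0.0001 = 2.087801.

A$2.0878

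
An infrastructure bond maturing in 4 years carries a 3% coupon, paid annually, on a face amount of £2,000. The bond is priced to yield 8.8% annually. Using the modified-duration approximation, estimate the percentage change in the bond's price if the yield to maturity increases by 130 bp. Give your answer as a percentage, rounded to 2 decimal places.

-4.55%

Periodic yield y = 0.088. Modified duration first:
  t   CF        PV=CF/(1+0.088)^t    t·PV
  1        60.00        55.1471        55.1471
  2        60.00        50.6866       101.3733
  3        60.00        46.5870       139.7609
  4     2,060.00     1,470.1161     5,880.4645
  Σ                  1,622.5368     6,176.7457
P = 1,622.5368; D_Mac = 3.80684 yrs; D_mod = 3.80684/(1+0.088) = 3.49894 yrs.
ΔP/P ≈ -D_mod · Δy = -3.49894 × (+0.013) = -0.045486 = -4.5486%.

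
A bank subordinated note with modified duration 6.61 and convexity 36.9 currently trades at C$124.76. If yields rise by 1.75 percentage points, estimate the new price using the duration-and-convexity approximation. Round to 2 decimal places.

Duration effect: -D_mod·Δy = -6.61 × (+0.0175) = -0.115675
Convexity effect: ½·C·(Δy)² = 0.5 × 36.9 × (0.0175)² = +0.0056503125
ΔP/P ≈ -0.115675 + 0.0056503125 = -0.1100246875
New price ≈ 124.76 × (1 - 0.1100246875) = 111.0333199875.

C$111.03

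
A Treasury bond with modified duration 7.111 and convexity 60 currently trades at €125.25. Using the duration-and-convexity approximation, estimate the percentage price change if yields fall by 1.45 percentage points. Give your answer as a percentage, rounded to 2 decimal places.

Duration effect: -D_mod·Δy = -7.111 × (-0.0145) = +0.1031095
Convexity effect: ½·C·(Δy)² = 0.5 × 60 × (-0.0145)² = +0.0063075
ΔP/P ≈ +0.1031095 + 0.0063075 = +0.109417
= +10.9417%.

+10.94%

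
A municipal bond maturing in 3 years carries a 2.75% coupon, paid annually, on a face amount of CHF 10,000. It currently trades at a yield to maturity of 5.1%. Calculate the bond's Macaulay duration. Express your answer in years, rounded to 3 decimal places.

2.918 years

Periodic yield y = 0.051. Discount each cash flow and weight by its year:
  t   CF        PV=CF/(1+0.051)^t    t·PV
  1       275.00       261.6556       261.6556
  2       275.00       248.9587       497.9173
  3    10,275.00     8,850.6197    26,551.8592
  Σ                  9,361.2340    27,311.4322
Price P = Σ PV = 9,361.2340.
Macaulay duration = Σ(t·PV) / P = 27,311.4322 / 9,361.2340 = 2.91750 years.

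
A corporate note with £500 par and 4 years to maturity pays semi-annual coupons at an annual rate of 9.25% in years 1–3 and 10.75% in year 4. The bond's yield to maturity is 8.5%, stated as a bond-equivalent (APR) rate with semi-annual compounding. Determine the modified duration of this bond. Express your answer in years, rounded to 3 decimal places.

3.304 years

Periodic yield y = 0.0425. First find Macaulay duration:
  t   CF        PV=CF/(1+0.0425)^t    t·PV
  1       23.125        22.1823        22.1823
  2       23.125        21.2779        42.5559
  3       23.125        20.4105        61.2315
  4       23.125        19.5784        78.3137
  5       23.125        18.7803        93.9013
  6       23.125        18.0146       108.0878
  7       26.875        20.0824       140.5769
  8      526.875       377.6583     3,021.2667
  Σ                    517.9847     3,568.1160
P = 517.9847; Macaulay duration = 3,568.1160 / 517.9847 = 6.88846 half-year periods = 3.44423 years.
Modified duration = D_Mac / (1 + y) = 3.44423 / 1.0425 = 3.30382 years.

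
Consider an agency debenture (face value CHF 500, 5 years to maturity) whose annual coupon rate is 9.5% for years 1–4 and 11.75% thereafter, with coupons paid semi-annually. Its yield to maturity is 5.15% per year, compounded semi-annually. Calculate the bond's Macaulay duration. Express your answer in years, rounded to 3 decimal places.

4.189 years

Periodic yield y = 0.02575. Discount each cash flow and weight by its period:
  t   CF        PV=CF/(1+0.02575)^t    t·PV
  1       23.750        23.1538        23.1538
  2       23.750        22.5725        45.1451
  3       23.750        22.0059        66.0177
  4       23.750        21.4535        85.8139
  5       23.750        20.9149       104.5745
  6       23.750        20.3899       122.3392
  7       23.750        19.8780       139.1461
  8       23.750        19.3790       155.0320
  9       29.375        23.3671       210.3036
  10     529.375       410.5331     4,105.3309
  Σ                    603.6476     5,056.8568
Price P = Σ PV = 603.6476.
Macaulay duration = Σ(t·PV) / P = 5,056.8568 / 603.6476 = 8.37717 half-year periods.
In years: 8.37717 / 2 = 4.18858 years.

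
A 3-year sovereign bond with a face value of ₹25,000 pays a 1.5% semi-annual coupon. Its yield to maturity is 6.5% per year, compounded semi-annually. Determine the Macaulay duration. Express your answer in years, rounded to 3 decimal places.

2.940 years

Periodic yield y = 0.0325. Discount each cash flow and weight by its period:
  t   CF        PV=CF/(1+0.0325)^t    t·PV
  1       187.50       181.5981       181.5981
  2       187.50       175.8819       351.7638
  3       187.50       170.3457       511.0370
  4       187.50       164.9837       659.9348
  5       187.50       159.7905       798.9525
  6    25,187.50    20,789.5315   124,737.1887
  Σ                 21,642.1313   127,240.4749
Price P = Σ PV = 21,642.1313.
Macaulay duration = Σ(t·PV) / P = 127,240.4749 / 21,642.1313 = 5.87930 half-year periods.
In years: 5.87930 / 2 = 2.93965 years.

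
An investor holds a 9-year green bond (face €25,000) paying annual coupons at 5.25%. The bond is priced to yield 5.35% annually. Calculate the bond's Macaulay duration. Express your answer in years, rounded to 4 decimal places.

7.3919 years

Periodic yield y = 0.0535. Discount each cash flow and weight by its year:
  t   CF        PV=CF/(1+0.0535)^t    t·PV
  1     1,312.50     1,245.8472     1,245.8472
  2     1,312.50     1,182.5792     2,365.1584
  3     1,312.50     1,122.5241     3,367.5724
  4     1,312.50     1,065.5189     4,262.0755
  5     1,312.50     1,011.4085     5,057.0427
  6     1,312.50       960.0461     5,760.2764
  7     1,312.50       911.2919     6,379.0436
  8     1,312.50       865.0137     6,920.1097
  9    26,312.50    16,460.8120   148,147.3076
  Σ                 24,825.0416   183,504.4335
Price P = Σ PV = 24,825.0416.
Macaulay duration = Σ(t·PV) / P = 183,504.4335 / 24,825.0416 = 7.39191 years.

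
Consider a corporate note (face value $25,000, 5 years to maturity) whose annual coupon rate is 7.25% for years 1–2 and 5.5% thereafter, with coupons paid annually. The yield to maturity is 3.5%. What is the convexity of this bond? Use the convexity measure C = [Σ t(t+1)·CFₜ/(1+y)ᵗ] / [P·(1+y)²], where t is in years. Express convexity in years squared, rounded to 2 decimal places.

23.89

With y = 0.035:
  t   CF        PV=CF/(1+0.035)^t    t·PV        t(t+1)·PV
  1     1,812.50     1,751.2077     1,751.2077       3,502.4155
  2     1,812.50     1,691.9881     3,383.9763      10,151.9289
  3     1,375.00     1,240.1712     3,720.5137      14,882.0546
  4     1,375.00     1,198.2331     4,792.9323      23,964.6613
  5    26,375.00    22,207.0423   111,035.2114     666,211.2683
  Σ                 28,088.6424   124,683.8413     718,712.3285
P = 28,088.6424.
Convexity = Σ t(t+1)·PV / [P·(1+y)²] = 718,712.3285 / (28,088.6424 × 1.071225) = 23.88601.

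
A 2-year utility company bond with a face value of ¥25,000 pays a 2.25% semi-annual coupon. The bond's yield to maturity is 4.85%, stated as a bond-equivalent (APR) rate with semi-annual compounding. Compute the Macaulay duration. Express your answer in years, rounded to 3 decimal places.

1.966 years

Periodic yield y = 0.02425. Discount each cash flow and weight by its period:
  t   CF        PV=CF/(1+0.02425)^t    t·PV
  1       281.25       274.5912       274.5912
  2       281.25       268.0900       536.1800
  3       281.25       261.7427       785.2282
  4    25,281.25    22,970.7224    91,882.8895
  Σ                 23,775.1462    93,478.8888
Price P = Σ PV = 23,775.1462.
Macaulay duration = Σ(t·PV) / P = 93,478.8888 / 23,775.1462 = 3.93179 half-year periods.
In years: 3.93179 / 2 = 1.96590 years.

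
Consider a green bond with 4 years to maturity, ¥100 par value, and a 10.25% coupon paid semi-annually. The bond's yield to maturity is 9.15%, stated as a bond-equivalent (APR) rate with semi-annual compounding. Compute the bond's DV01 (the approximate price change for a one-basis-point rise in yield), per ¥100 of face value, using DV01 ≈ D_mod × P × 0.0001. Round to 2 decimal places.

Periodic yield y = 0.04575.
  t   CF        PV=CF/(1+0.04575)^t    t·PV
  1        5.125         4.9008         4.9008
  2        5.125         4.6864         9.3728
  3        5.125         4.4814        13.4441
  4        5.125         4.2853        17.1412
  5        5.125         4.0978        20.4892
  6        5.125         3.9186        23.5114
  7        5.125         3.7471        26.2299
  8      105.125        73.4993       587.9942
  Σ                    103.6166       703.0835
P = 103.6166; D_Mac = 6.78543 half-year periods = 3.39272 yrs; D_mod = 3.24429 yrs.
DV01 ≈ 3.24429 × 103.6166 × 0.0001 = 0.033616.

¥0.03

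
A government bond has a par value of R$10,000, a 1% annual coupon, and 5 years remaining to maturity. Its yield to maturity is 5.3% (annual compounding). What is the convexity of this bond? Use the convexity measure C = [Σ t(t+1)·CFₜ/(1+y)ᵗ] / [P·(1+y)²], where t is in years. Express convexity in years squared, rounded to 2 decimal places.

26.26

With y = 0.053:
  t   CF        PV=CF/(1+0.053)^t    t·PV        t(t+1)·PV
  1       100.00        94.9668        94.9668         189.9335
  2       100.00        90.1869       180.3737         541.1211
  3       100.00        85.6475       256.9426       1,027.7705
  4       100.00        81.3367       325.3468       1,626.7339
  5    10,100.00     7,801.5252    39,007.6262     234,045.7572
  Σ                  8,153.6631    39,865.2561     237,431.3162
P = 8,153.6631.
Convexity = Σ t(t+1)·PV / [P·(1+y)²] = 237,431.3162 / (8,153.6631 × 1.108809) = 26.26204.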